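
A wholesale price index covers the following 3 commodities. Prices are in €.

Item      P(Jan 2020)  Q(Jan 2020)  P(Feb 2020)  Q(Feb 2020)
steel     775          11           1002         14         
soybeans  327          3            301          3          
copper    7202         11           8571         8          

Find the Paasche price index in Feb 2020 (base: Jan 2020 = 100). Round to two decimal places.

Paasche price index uses current-period quantities as weights.
ΣP(Feb 2020)·Q(Feb 2020) = 1002×14 + 301×3 + 8571×8 = 14028 + 903 + 68568 = 83499
ΣP(Jan 2020)·Q(Feb 2020) = 775×14 + 327×3 + 7202×8 = 10850 + 981 + 57616 = 69447
Index = 83499 / 69447 × 100 = 120.2341

120.23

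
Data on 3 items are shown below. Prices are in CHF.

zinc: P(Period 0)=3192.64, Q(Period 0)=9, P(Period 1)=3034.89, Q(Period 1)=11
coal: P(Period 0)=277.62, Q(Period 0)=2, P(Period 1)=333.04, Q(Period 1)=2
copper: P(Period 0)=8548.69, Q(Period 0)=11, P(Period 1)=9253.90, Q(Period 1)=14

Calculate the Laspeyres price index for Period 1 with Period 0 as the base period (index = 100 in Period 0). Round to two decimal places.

105.23

Laspeyres price index uses base-period quantities as weights.
ΣP(Period 1)·Q(Period 0) = 3034.89×9 + 333.04×2 + 9253.90×11 = 27314.01 + 666.08 + 101792.9 = 129772.99
ΣP(Period 0)·Q(Period 0) = 3192.64×9 + 277.62×2 + 8548.69×11 = 28733.76 + 555.24 + 94035.59 = 123324.59
Index = 129772.99 / 123324.59 × 100 = 105.2288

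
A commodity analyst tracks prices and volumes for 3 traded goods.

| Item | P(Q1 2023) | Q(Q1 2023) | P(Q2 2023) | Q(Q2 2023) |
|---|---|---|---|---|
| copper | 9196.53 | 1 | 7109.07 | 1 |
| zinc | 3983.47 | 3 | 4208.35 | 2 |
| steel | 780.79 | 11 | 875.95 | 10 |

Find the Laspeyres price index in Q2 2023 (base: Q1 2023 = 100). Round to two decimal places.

98.77

Laspeyres price index uses base-period quantities as weights.
ΣP(Q2 2023)·Q(Q1 2023) = 7109.07×1 + 4208.35×3 + 875.95×11 = 7109.07 + 12625.05 + 9635.45 = 29369.57
ΣP(Q1 2023)·Q(Q1 2023) = 9196.53×1 + 3983.47×3 + 780.79×11 = 9196.53 + 11950.41 + 8588.69 = 29735.63
Index = 29369.57 / 29735.63 × 100 = 98.7690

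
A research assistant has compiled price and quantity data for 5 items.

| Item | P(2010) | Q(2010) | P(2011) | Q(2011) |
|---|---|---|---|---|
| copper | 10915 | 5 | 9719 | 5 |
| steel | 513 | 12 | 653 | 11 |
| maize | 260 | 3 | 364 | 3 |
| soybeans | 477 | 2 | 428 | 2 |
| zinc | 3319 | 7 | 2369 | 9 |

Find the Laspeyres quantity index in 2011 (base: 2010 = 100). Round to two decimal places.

107.15

Laspeyres quantity index uses base-period prices as weights.
ΣP(2010)·Q(2011) = 10915×5 + 513×11 + 260×3 + 477×2 + 3319×9 = 54575 + 5643 + 780 + 954 + 29871 = 91823
ΣP(2010)·Q(2010) = 10915×5 + 513×12 + 260×3 + 477×2 + 3319×7 = 54575 + 6156 + 780 + 954 + 23233 = 85698
Index = 91823 / 85698 × 100 = 107.1472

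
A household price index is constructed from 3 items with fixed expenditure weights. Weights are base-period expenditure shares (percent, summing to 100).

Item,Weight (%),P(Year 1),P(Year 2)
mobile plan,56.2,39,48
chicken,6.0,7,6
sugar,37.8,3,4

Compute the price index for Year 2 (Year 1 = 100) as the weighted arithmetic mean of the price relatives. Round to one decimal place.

124.7

mobile plan: 56.2 × (48/39) = 56.2 × 1.230769 = 69.1692
chicken: 6.0 × (6/7) = 6.0 × 0.857143 = 5.1429
sugar: 37.8 × (4/3) = 37.8 × 1.333333 = 50.4000
Index = Σ wᵢ·(p₁ᵢ/p₀ᵢ) = 69.1692 + 5.1429 + 50.4000 = 124.7121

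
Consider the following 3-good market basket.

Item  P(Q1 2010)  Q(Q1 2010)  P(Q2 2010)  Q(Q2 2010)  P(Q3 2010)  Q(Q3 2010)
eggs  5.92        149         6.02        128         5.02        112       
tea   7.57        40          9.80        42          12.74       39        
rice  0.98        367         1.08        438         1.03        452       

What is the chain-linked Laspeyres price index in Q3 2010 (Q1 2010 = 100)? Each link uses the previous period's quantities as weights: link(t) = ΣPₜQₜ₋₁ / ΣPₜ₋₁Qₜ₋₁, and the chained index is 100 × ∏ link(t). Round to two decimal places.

Link Q1 2010→Q2 2010:
ΣP(Q2 2010)Q(Q1 2010) = 6.02×149 + 9.80×40 + 1.08×367 = 896.98 + 392 + 396.36 = 1685.34
ΣP(Q1 2010)Q(Q1 2010) = 5.92×149 + 7.57×40 + 0.98×367 = 882.08 + 302.8 + 359.66 = 1544.54
link = 1685.34/1544.54 = 1.091160
Link Q2 2010→Q3 2010:
ΣP(Q3 2010)Q(Q2 2010) = 5.02×128 + 12.74×42 + 1.03×438 = 642.56 + 535.08 + 451.14 = 1628.78
ΣP(Q2 2010)Q(Q2 2010) = 6.02×128 + 9.80×42 + 1.08×438 = 770.56 + 411.6 + 473.04 = 1655.2
link = 1628.78/1655.2 = 0.984038
Chained index = 100 × 1.091160 × 0.984038 = 107.3743

107.37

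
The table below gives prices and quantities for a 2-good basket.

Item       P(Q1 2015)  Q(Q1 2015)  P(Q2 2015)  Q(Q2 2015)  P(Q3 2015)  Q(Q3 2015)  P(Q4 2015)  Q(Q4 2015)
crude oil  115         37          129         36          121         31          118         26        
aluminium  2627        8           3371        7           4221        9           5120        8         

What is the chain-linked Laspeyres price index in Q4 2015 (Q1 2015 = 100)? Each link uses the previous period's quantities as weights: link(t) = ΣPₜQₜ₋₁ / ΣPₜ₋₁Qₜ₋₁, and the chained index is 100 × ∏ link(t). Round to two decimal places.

Link Q1 2015→Q2 2015:
ΣP(Q2 2015)Q(Q1 2015) = 129×37 + 3371×8 = 4773 + 26968 = 31741
ΣP(Q1 2015)Q(Q1 2015) = 115×37 + 2627×8 = 4255 + 21016 = 25271
link = 31741/25271 = 1.256025
Link Q2 2015→Q3 2015:
ΣP(Q3 2015)Q(Q2 2015) = 121×36 + 4221×7 = 4356 + 29547 = 33903
ΣP(Q2 2015)Q(Q2 2015) = 129×36 + 3371×7 = 4644 + 23597 = 28241
link = 33903/28241 = 1.200489
Link Q3 2015→Q4 2015:
ΣP(Q4 2015)Q(Q3 2015) = 118×31 + 5120×9 = 3658 + 46080 = 49738
ΣP(Q3 2015)Q(Q3 2015) = 121×31 + 4221×9 = 3751 + 37989 = 41740
link = 49738/41740 = 1.191615
Chained index = 100 × 1.256025 × 1.200489 × 1.191615 = 179.6768

179.68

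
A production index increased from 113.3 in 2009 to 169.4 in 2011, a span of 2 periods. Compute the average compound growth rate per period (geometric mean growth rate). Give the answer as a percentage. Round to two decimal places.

22.28%

Growth factor = (169.4/113.3)^(1/2) = (1.495146)^(1/2) = 1.222761
Growth rate = 1.222761 − 1 = 0.222761 = 22.2761%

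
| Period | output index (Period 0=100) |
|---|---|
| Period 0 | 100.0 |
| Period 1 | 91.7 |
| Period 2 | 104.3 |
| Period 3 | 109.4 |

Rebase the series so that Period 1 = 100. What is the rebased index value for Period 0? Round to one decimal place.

109.1

Rebased(Period 0) = 100.0 / 91.7 × 100 = 109.0513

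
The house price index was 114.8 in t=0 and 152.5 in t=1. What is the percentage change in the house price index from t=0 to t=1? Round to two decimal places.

32.84%

Change = (152.5 − 114.8) / 114.8 × 100
       = 37.7 / 114.8 × 100 = 32.8397%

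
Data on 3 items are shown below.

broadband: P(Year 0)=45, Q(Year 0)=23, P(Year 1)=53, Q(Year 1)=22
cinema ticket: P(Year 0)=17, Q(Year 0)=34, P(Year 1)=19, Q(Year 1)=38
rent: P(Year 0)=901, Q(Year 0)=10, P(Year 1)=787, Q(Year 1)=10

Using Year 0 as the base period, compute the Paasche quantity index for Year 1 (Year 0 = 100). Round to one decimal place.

100.2

Paasche quantity index uses current-period prices as weights.
ΣP(Year 1)·Q(Year 1) = 53×22 + 19×38 + 787×10 = 1166 + 722 + 7870 = 9758
ΣP(Year 1)·Q(Year 0) = 53×23 + 19×34 + 787×10 = 1219 + 646 + 7870 = 9735
Index = 9758 / 9735 × 100 = 100.2363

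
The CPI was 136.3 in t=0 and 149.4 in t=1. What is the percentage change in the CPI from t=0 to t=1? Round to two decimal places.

9.61%

Change = (149.4 − 136.3) / 136.3 × 100
       = 13.1 / 136.3 × 100 = 9.6112%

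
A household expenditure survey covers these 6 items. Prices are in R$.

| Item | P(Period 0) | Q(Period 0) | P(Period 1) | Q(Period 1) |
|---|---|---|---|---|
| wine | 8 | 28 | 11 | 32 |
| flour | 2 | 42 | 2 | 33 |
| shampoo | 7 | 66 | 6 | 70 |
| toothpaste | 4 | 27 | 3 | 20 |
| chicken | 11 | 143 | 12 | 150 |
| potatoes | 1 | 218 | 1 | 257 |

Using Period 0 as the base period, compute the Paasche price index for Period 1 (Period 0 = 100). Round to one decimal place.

105.6

Paasche price index uses current-period quantities as weights.
ΣP(Period 1)·Q(Period 1) = 11×32 + 2×33 + 6×70 + 3×20 + 12×150 + 1×257 = 352 + 66 + 420 + 60 + 1800 + 257 = 2955
ΣP(Period 0)·Q(Period 1) = 8×32 + 2×33 + 7×70 + 4×20 + 11×150 + 1×257 = 256 + 66 + 490 + 80 + 1650 + 257 = 2799
Index = 2955 / 2799 × 100 = 105.5734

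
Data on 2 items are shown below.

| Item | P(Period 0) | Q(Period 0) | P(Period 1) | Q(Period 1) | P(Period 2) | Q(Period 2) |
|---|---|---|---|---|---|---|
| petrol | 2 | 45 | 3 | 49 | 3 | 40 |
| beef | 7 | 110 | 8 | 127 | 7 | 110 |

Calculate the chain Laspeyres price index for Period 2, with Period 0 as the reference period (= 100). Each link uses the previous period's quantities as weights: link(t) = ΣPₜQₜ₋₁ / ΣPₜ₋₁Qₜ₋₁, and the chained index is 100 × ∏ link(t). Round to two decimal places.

105.14

Link Period 0→Period 1:
ΣP(Period 1)Q(Period 0) = 3×45 + 8×110 = 135 + 880 = 1015
ΣP(Period 0)Q(Period 0) = 2×45 + 7×110 = 90 + 770 = 860
link = 1015/860 = 1.180233
Link Period 1→Period 2:
ΣP(Period 2)Q(Period 1) = 3×49 + 7×127 = 147 + 889 = 1036
ΣP(Period 1)Q(Period 1) = 3×49 + 8×127 = 147 + 1016 = 1163
link = 1036/1163 = 0.890800
Chained index = 100 × 1.180233 × 0.890800 = 105.1351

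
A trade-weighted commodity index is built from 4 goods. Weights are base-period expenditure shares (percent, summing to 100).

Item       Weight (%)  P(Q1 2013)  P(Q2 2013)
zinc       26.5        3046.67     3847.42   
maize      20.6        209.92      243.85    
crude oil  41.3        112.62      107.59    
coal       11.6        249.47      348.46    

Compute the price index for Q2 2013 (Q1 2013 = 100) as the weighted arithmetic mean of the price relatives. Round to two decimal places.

zinc: 26.5 × (3847.42/3046.67) = 26.5 × 1.262828 = 33.4649
maize: 20.6 × (243.85/209.92) = 20.6 × 1.161633 = 23.9296
crude oil: 41.3 × (107.59/112.62) = 41.3 × 0.955337 = 39.4554
coal: 11.6 × (348.46/249.47) = 11.6 × 1.396801 = 16.2029
Index = Σ wᵢ·(p₁ᵢ/p₀ᵢ) = 33.4649 + 23.9296 + 39.4554 + 16.2029 = 113.0529

113.05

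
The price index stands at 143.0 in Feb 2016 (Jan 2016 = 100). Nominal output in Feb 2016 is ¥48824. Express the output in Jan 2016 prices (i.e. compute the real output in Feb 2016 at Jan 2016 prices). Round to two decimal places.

34142.66

Real = Nominal ÷ (Index/100) = 48824 ÷ (143.0/100)
     = 48824 ÷ 1.430 = 34142.6573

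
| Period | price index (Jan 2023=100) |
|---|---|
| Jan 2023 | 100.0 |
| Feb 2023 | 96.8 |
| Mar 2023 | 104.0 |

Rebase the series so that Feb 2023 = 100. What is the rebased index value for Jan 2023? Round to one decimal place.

103.3

Rebased(Jan 2023) = 100.0 / 96.8 × 100 = 103.3058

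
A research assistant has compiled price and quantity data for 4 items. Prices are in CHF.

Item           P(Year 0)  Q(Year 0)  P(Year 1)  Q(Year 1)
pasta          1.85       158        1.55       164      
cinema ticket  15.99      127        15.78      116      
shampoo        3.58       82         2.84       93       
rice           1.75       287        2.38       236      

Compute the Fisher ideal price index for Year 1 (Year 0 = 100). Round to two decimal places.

Laspeyres component (base-period weights):
ΣP(Year 1)Q(Year 0) = 1.55×158 + 15.78×127 + 2.84×82 + 2.38×287 = 244.9 + 2004.06 + 232.88 + 683.06 = 3164.9
ΣP(Year 0)Q(Year 0) = 1.85×158 + 15.99×127 + 3.58×82 + 1.75×287 = 292.3 + 2030.73 + 293.56 + 502.25 = 3118.84
L = 3164.9 / 3118.84 × 100 = 101.4768
Paasche component (current-period weights):
ΣP(Year 1)Q(Year 1) = 1.55×164 + 15.78×116 + 2.84×93 + 2.38×236 = 254.2 + 1830.48 + 264.12 + 561.68 = 2910.48
ΣP(Year 0)Q(Year 1) = 1.85×164 + 15.99×116 + 3.58×93 + 1.75×236 = 303.4 + 1854.84 + 332.94 + 413 = 2904.18
P = 2910.48 / 2904.18 × 100 = 100.2169
Fisher = √(L × P) = √(101.4768 × 100.2169) = 100.8449

100.84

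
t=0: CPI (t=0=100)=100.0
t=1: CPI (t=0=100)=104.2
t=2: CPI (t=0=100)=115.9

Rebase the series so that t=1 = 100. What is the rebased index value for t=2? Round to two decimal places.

111.23

Rebased(t=2) = 115.9 / 104.2 × 100 = 111.2284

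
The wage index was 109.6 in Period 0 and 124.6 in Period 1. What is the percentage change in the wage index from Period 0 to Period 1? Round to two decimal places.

13.69%

Change = (124.6 − 109.6) / 109.6 × 100
       = 15.0 / 109.6 × 100 = 13.6861%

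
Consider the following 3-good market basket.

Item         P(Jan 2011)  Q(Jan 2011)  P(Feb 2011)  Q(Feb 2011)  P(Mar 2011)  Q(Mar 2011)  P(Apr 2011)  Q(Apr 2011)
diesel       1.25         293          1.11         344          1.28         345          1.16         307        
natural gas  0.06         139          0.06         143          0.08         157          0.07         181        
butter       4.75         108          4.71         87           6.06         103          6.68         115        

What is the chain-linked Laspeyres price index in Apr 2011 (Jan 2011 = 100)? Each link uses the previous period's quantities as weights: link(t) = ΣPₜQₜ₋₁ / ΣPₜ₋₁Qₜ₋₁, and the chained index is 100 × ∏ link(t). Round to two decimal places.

Link Jan 2011→Feb 2011:
ΣP(Feb 2011)Q(Jan 2011) = 1.11×293 + 0.06×139 + 4.71×108 = 325.23 + 8.34 + 508.68 = 842.25
ΣP(Jan 2011)Q(Jan 2011) = 1.25×293 + 0.06×139 + 4.75×108 = 366.25 + 8.34 + 513 = 887.59
link = 842.25/887.59 = 0.948918
Link Feb 2011→Mar 2011:
ΣP(Mar 2011)Q(Feb 2011) = 1.28×344 + 0.08×143 + 6.06×87 = 440.32 + 11.44 + 527.22 = 978.98
ΣP(Feb 2011)Q(Feb 2011) = 1.11×344 + 0.06×143 + 4.71×87 = 381.84 + 8.58 + 409.77 = 800.19
link = 978.98/800.19 = 1.223434
Link Mar 2011→Apr 2011:
ΣP(Apr 2011)Q(Mar 2011) = 1.16×345 + 0.07×157 + 6.68×103 = 400.2 + 10.99 + 688.04 = 1099.23
ΣP(Mar 2011)Q(Mar 2011) = 1.28×345 + 0.08×157 + 6.06×103 = 441.6 + 12.56 + 624.18 = 1078.34
link = 1099.23/1078.34 = 1.019372
Chained index = 100 × 0.948918 × 1.223434 × 1.019372 = 118.3429

118.34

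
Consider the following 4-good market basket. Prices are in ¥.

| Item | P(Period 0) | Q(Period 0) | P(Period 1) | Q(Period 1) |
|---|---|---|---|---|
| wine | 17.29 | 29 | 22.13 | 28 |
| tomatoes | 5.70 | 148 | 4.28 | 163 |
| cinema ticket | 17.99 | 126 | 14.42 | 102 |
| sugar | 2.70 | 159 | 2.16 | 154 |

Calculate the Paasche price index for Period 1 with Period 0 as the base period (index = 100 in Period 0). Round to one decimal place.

Paasche price index uses current-period quantities as weights.
ΣP(Period 1)·Q(Period 1) = 22.13×28 + 4.28×163 + 14.42×102 + 2.16×154 = 619.64 + 697.64 + 1470.84 + 332.64 = 3120.76
ΣP(Period 0)·Q(Period 1) = 17.29×28 + 5.70×163 + 17.99×102 + 2.70×154 = 484.12 + 929.1 + 1834.98 + 415.8 = 3664
Index = 3120.76 / 3664 × 100 = 85.1736

85.2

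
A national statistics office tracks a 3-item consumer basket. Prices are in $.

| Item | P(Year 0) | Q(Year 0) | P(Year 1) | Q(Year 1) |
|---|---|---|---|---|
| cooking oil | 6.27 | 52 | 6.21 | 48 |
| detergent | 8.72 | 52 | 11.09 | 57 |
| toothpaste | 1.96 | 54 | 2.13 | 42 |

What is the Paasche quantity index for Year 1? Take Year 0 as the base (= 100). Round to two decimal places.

100.50

Paasche quantity index uses current-period prices as weights.
ΣP(Year 1)·Q(Year 1) = 6.21×48 + 11.09×57 + 2.13×42 = 298.08 + 632.13 + 89.46 = 1019.67
ΣP(Year 1)·Q(Year 0) = 6.21×52 + 11.09×52 + 2.13×54 = 322.92 + 576.68 + 115.02 = 1014.62
Index = 1019.67 / 1014.62 × 100 = 100.4977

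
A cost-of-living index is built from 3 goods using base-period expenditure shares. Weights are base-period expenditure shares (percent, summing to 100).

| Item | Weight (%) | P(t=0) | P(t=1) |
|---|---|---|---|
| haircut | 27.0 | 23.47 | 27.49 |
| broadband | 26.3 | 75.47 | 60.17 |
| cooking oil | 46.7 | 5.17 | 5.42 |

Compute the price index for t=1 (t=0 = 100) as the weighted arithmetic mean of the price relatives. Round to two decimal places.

haircut: 27.0 × (27.49/23.47) = 27.0 × 1.171282 = 31.6246
broadband: 26.3 × (60.17/75.47) = 26.3 × 0.797270 = 20.9682
cooking oil: 46.7 × (5.42/5.17) = 46.7 × 1.048356 = 48.9582
Index = Σ wᵢ·(p₁ᵢ/p₀ᵢ) = 31.6246 + 20.9682 + 48.9582 = 101.5511

101.55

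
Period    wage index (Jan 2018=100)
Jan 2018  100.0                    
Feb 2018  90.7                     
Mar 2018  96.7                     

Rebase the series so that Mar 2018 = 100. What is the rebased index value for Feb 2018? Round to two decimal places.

93.80

Rebased(Feb 2018) = 90.7 / 96.7 × 100 = 93.7952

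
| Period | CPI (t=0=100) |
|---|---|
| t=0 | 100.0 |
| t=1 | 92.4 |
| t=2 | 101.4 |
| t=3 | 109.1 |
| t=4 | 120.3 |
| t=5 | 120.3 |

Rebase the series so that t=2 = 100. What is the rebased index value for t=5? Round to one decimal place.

118.6

Rebased(t=5) = 120.3 / 101.4 × 100 = 118.6391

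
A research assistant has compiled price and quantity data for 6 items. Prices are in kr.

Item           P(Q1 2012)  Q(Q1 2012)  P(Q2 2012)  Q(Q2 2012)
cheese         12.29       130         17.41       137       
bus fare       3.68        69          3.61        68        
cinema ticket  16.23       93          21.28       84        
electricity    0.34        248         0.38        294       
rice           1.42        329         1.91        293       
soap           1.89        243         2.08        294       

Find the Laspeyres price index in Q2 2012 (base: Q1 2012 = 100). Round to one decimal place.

Laspeyres price index uses base-period quantities as weights.
ΣP(Q2 2012)·Q(Q1 2012) = 17.41×130 + 3.61×69 + 21.28×93 + 0.38×248 + 1.91×329 + 2.08×243 = 2263.3 + 249.09 + 1979.04 + 94.24 + 628.39 + 505.44 = 5719.5
ΣP(Q1 2012)·Q(Q1 2012) = 12.29×130 + 3.68×69 + 16.23×93 + 0.34×248 + 1.42×329 + 1.89×243 = 1597.7 + 253.92 + 1509.39 + 84.32 + 467.18 + 459.27 = 4371.78
Index = 5719.5 / 4371.78 × 100 = 130.8277

130.8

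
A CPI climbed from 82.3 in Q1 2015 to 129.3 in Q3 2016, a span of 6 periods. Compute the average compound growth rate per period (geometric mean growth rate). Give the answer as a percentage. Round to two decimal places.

Growth factor = (129.3/82.3)^(1/6) = (1.571081)^(1/6) = 1.078201
Growth rate = 1.078201 − 1 = 0.078201 = 7.8201%

7.82%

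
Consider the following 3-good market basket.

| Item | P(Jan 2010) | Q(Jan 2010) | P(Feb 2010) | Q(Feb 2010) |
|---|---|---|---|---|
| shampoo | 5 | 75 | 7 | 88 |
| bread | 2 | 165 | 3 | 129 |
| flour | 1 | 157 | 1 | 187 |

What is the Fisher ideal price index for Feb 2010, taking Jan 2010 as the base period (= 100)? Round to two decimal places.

Laspeyres component (base-period weights):
ΣP(Feb 2010)Q(Jan 2010) = 7×75 + 3×165 + 1×157 = 525 + 495 + 157 = 1177
ΣP(Jan 2010)Q(Jan 2010) = 5×75 + 2×165 + 1×157 = 375 + 330 + 157 = 862
L = 1177 / 862 × 100 = 136.5429
Paasche component (current-period weights):
ΣP(Feb 2010)Q(Feb 2010) = 7×88 + 3×129 + 1×187 = 616 + 387 + 187 = 1190
ΣP(Jan 2010)Q(Feb 2010) = 5×88 + 2×129 + 1×187 = 440 + 258 + 187 = 885
P = 1190 / 885 × 100 = 134.4633
Fisher = √(L × P) = √(136.5429 × 134.4633) = 135.4991

135.50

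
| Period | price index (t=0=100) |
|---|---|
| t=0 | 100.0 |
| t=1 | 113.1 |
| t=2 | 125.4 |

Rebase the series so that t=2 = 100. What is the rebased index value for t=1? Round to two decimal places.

90.19

Rebased(t=1) = 113.1 / 125.4 × 100 = 90.1914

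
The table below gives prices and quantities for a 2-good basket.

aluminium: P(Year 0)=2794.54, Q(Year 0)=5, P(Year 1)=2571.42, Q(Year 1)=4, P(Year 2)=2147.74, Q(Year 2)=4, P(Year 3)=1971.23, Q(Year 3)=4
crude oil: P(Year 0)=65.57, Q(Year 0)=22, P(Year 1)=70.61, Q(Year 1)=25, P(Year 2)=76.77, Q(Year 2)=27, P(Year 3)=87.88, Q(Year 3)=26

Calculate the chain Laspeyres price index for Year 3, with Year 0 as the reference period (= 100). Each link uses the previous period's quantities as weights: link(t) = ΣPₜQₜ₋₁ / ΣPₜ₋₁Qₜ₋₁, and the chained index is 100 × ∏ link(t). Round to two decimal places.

78.43

Link Year 0→Year 1:
ΣP(Year 1)Q(Year 0) = 2571.42×5 + 70.61×22 = 12857.1 + 1553.42 = 14410.52
ΣP(Year 0)Q(Year 0) = 2794.54×5 + 65.57×22 = 13972.7 + 1442.54 = 15415.24
link = 14410.52/15415.24 = 0.934823
Link Year 1→Year 2:
ΣP(Year 2)Q(Year 1) = 2147.74×4 + 76.77×25 = 8590.96 + 1919.25 = 10510.21
ΣP(Year 1)Q(Year 1) = 2571.42×4 + 70.61×25 = 10285.68 + 1765.25 = 12050.93
link = 10510.21/12050.93 = 0.872149
Link Year 2→Year 3:
ΣP(Year 3)Q(Year 2) = 1971.23×4 + 87.88×27 = 7884.92 + 2372.76 = 10257.68
ΣP(Year 2)Q(Year 2) = 2147.74×4 + 76.77×27 = 8590.96 + 2072.79 = 10663.75
link = 10257.68/10663.75 = 0.961921
Chained index = 100 × 0.934823 × 0.872149 × 0.961921 = 78.4259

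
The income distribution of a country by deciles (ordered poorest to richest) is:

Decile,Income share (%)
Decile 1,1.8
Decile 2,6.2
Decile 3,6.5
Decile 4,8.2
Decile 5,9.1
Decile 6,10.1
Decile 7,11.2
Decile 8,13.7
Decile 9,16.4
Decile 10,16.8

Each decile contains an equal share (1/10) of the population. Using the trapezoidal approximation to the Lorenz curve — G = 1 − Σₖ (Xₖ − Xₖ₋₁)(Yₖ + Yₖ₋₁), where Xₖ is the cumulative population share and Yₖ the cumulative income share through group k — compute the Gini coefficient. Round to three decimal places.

Cumulative income shares Yₖ: 0.0180, 0.0800, 0.1450, 0.2270, 0.3180, 0.4190, 0.5310, 0.6680, 0.8320, 1.0000
Σ (Xₖ−Xₖ₋₁)(Yₖ+Yₖ₋₁) = (1/10)(0.0180+0.0000) + (1/10)(0.0800+0.0180) + (1/10)(0.1450+0.0800) + (1/10)(0.2270+0.1450) + (1/10)(0.3180+0.2270) + (1/10)(0.4190+0.3180) + (1/10)(0.5310+0.4190) + (1/10)(0.6680+0.5310) + (1/10)(0.8320+0.6680) + (1/10)(1.0000+0.8320)
  = 0.0018 + 0.0098 + 0.0225 + 0.0372 + 0.0545 + 0.0737 + 0.0950 + 0.1199 + 0.1500 + 0.1832 = 0.7476
G = 1 − 0.7476 = 0.2524

0.252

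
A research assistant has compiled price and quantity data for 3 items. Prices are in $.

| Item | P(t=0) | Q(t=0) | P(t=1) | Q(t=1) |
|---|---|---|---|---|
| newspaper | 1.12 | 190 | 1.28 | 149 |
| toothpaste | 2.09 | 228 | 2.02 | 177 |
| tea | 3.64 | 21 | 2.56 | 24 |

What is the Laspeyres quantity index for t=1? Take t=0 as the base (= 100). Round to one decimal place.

81.5

Laspeyres quantity index uses base-period prices as weights.
ΣP(t=0)·Q(t=1) = 1.12×149 + 2.09×177 + 3.64×24 = 166.88 + 369.93 + 87.36 = 624.17
ΣP(t=0)·Q(t=0) = 1.12×190 + 2.09×228 + 3.64×21 = 212.8 + 476.52 + 76.44 = 765.76
Index = 624.17 / 765.76 × 100 = 81.5099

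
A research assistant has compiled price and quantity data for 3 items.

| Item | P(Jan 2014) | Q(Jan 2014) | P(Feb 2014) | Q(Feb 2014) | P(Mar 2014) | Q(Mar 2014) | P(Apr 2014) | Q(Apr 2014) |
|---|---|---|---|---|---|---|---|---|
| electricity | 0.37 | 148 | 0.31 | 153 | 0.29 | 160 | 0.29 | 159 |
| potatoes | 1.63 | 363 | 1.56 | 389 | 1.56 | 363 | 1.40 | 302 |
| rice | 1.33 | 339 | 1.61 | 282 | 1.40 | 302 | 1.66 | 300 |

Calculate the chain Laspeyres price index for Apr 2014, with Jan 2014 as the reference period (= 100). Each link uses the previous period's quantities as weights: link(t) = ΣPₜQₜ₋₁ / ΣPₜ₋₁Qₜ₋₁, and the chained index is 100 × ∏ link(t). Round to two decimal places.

101.56

Link Jan 2014→Feb 2014:
ΣP(Feb 2014)Q(Jan 2014) = 0.31×148 + 1.56×363 + 1.61×339 = 45.88 + 566.28 + 545.79 = 1157.95
ΣP(Jan 2014)Q(Jan 2014) = 0.37×148 + 1.63×363 + 1.33×339 = 54.76 + 591.69 + 450.87 = 1097.32
link = 1157.95/1097.32 = 1.055253
Link Feb 2014→Mar 2014:
ΣP(Mar 2014)Q(Feb 2014) = 0.29×153 + 1.56×389 + 1.40×282 = 44.37 + 606.84 + 394.8 = 1046.01
ΣP(Feb 2014)Q(Feb 2014) = 0.31×153 + 1.56×389 + 1.61×282 = 47.43 + 606.84 + 454.02 = 1108.29
link = 1046.01/1108.29 = 0.943805
Link Mar 2014→Apr 2014:
ΣP(Apr 2014)Q(Mar 2014) = 0.29×160 + 1.40×363 + 1.66×302 = 46.4 + 508.2 + 501.32 = 1055.92
ΣP(Mar 2014)Q(Mar 2014) = 0.29×160 + 1.56×363 + 1.40×302 = 46.4 + 566.28 + 422.8 = 1035.48
link = 1055.92/1035.48 = 1.019740
Chained index = 100 × 1.055253 × 0.943805 × 1.019740 = 101.5613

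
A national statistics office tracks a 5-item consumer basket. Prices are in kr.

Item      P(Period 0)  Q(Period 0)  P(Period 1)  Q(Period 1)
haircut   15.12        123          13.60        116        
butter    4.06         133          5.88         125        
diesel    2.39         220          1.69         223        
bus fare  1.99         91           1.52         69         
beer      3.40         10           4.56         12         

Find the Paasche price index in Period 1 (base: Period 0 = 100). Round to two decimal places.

Paasche price index uses current-period quantities as weights.
ΣP(Period 1)·Q(Period 1) = 13.60×116 + 5.88×125 + 1.69×223 + 1.52×69 + 4.56×12 = 1577.6 + 735 + 376.87 + 104.88 + 54.72 = 2849.07
ΣP(Period 0)·Q(Period 1) = 15.12×116 + 4.06×125 + 2.39×223 + 1.99×69 + 3.40×12 = 1753.92 + 507.5 + 532.97 + 137.31 + 40.8 = 2972.5
Index = 2849.07 / 2972.5 × 100 = 95.8476

95.85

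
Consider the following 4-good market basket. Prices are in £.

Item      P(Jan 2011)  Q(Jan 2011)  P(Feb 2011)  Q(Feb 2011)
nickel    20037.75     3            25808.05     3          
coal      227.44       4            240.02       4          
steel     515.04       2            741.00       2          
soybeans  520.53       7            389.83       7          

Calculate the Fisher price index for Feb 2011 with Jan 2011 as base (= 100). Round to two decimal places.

Laspeyres component (base-period weights):
ΣP(Feb 2011)Q(Jan 2011) = 25808.05×3 + 240.02×4 + 741.00×2 + 389.83×7 = 77424.15 + 960.08 + 1482 + 2728.81 = 82595.04
ΣP(Jan 2011)Q(Jan 2011) = 20037.75×3 + 227.44×4 + 515.04×2 + 520.53×7 = 60113.25 + 909.76 + 1030.08 + 3643.71 = 65696.8
L = 82595.04 / 65696.8 × 100 = 125.7216
Paasche component (current-period weights):
ΣP(Feb 2011)Q(Feb 2011) = 25808.05×3 + 240.02×4 + 741.00×2 + 389.83×7 = 77424.15 + 960.08 + 1482 + 2728.81 = 82595.04
ΣP(Jan 2011)Q(Feb 2011) = 20037.75×3 + 227.44×4 + 515.04×2 + 520.53×7 = 60113.25 + 909.76 + 1030.08 + 3643.71 = 65696.8
P = 82595.04 / 65696.8 × 100 = 125.7216
Fisher = √(L × P) = √(125.7216 × 125.7216) = 125.7216

125.72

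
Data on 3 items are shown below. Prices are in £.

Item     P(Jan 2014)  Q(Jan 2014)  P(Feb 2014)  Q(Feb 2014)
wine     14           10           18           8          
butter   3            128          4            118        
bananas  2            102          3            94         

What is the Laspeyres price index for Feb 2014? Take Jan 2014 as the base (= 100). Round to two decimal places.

137.09

Laspeyres price index uses base-period quantities as weights.
ΣP(Feb 2014)·Q(Jan 2014) = 18×10 + 4×128 + 3×102 = 180 + 512 + 306 = 998
ΣP(Jan 2014)·Q(Jan 2014) = 14×10 + 3×128 + 2×102 = 140 + 384 + 204 = 728
Index = 998 / 728 × 100 = 137.0879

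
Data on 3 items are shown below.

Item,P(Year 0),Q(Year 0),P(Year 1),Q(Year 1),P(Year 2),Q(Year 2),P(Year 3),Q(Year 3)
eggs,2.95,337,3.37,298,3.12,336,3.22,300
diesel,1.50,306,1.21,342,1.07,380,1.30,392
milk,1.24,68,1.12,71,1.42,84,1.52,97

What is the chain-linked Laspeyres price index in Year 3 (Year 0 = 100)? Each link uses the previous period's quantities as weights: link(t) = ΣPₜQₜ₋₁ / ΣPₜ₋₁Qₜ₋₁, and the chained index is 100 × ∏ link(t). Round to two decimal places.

103.85

Link Year 0→Year 1:
ΣP(Year 1)Q(Year 0) = 3.37×337 + 1.21×306 + 1.12×68 = 1135.69 + 370.26 + 76.16 = 1582.11
ΣP(Year 0)Q(Year 0) = 2.95×337 + 1.50×306 + 1.24×68 = 994.15 + 459 + 84.32 = 1537.47
link = 1582.11/1537.47 = 1.029035
Link Year 1→Year 2:
ΣP(Year 2)Q(Year 1) = 3.12×298 + 1.07×342 + 1.42×71 = 929.76 + 365.94 + 100.82 = 1396.52
ΣP(Year 1)Q(Year 1) = 3.37×298 + 1.21×342 + 1.12×71 = 1004.26 + 413.82 + 79.52 = 1497.6
link = 1396.52/1497.6 = 0.932505
Link Year 2→Year 3:
ΣP(Year 3)Q(Year 2) = 3.22×336 + 1.30×380 + 1.52×84 = 1081.92 + 494 + 127.68 = 1703.6
ΣP(Year 2)Q(Year 2) = 3.12×336 + 1.07×380 + 1.42×84 = 1048.32 + 406.6 + 119.28 = 1574.2
link = 1703.6/1574.2 = 1.082200
Chained index = 100 × 1.029035 × 0.932505 × 1.082200 = 103.8458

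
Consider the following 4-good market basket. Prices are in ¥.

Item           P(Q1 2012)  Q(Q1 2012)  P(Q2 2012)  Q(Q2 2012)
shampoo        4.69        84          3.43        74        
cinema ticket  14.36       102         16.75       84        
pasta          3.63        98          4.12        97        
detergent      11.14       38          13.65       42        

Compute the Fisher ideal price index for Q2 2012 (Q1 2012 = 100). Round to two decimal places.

110.82

Laspeyres component (base-period weights):
ΣP(Q2 2012)Q(Q1 2012) = 3.43×84 + 16.75×102 + 4.12×98 + 13.65×38 = 288.12 + 1708.5 + 403.76 + 518.7 = 2919.08
ΣP(Q1 2012)Q(Q1 2012) = 4.69×84 + 14.36×102 + 3.63×98 + 11.14×38 = 393.96 + 1464.72 + 355.74 + 423.32 = 2637.74
L = 2919.08 / 2637.74 × 100 = 110.6659
Paasche component (current-period weights):
ΣP(Q2 2012)Q(Q2 2012) = 3.43×74 + 16.75×84 + 4.12×97 + 13.65×42 = 253.82 + 1407 + 399.64 + 573.3 = 2633.76
ΣP(Q1 2012)Q(Q2 2012) = 4.69×74 + 14.36×84 + 3.63×97 + 11.14×42 = 347.06 + 1206.24 + 352.11 + 467.88 = 2373.29
P = 2633.76 / 2373.29 × 100 = 110.9751
Fisher = √(L × P) = √(110.6659 × 110.9751) = 110.8204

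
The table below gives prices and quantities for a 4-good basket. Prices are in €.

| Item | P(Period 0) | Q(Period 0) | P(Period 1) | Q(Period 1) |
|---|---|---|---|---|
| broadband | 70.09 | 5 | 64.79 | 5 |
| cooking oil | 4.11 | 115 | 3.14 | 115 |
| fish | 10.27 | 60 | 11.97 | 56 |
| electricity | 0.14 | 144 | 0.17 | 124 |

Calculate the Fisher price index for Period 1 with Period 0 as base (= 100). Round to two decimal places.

Laspeyres component (base-period weights):
ΣP(Period 1)Q(Period 0) = 64.79×5 + 3.14×115 + 11.97×60 + 0.17×144 = 323.95 + 361.1 + 718.2 + 24.48 = 1427.73
ΣP(Period 0)Q(Period 0) = 70.09×5 + 4.11×115 + 10.27×60 + 0.14×144 = 350.45 + 472.65 + 616.2 + 20.16 = 1459.46
L = 1427.73 / 1459.46 × 100 = 97.8259
Paasche component (current-period weights):
ΣP(Period 1)Q(Period 1) = 64.79×5 + 3.14×115 + 11.97×56 + 0.17×124 = 323.95 + 361.1 + 670.32 + 21.08 = 1376.45
ΣP(Period 0)Q(Period 1) = 70.09×5 + 4.11×115 + 10.27×56 + 0.14×124 = 350.45 + 472.65 + 575.12 + 17.36 = 1415.58
P = 1376.45 / 1415.58 × 100 = 97.2358
Fisher = √(L × P) = √(97.8259 × 97.2358) = 97.5304

97.53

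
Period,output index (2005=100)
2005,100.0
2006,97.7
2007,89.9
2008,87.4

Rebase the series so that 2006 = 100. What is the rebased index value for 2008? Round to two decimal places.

89.46

Rebased(2008) = 87.4 / 97.7 × 100 = 89.4575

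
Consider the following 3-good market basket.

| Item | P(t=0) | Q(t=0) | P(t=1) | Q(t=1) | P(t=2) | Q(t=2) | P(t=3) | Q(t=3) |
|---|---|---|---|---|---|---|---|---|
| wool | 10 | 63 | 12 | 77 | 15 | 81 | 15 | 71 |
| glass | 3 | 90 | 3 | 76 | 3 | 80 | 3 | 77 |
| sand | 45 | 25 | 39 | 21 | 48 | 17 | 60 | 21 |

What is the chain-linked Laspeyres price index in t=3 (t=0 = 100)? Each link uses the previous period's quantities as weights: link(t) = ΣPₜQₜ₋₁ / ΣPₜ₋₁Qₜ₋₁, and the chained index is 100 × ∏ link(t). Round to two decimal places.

130.64

Link t=0→t=1:
ΣP(t=1)Q(t=0) = 12×63 + 3×90 + 39×25 = 756 + 270 + 975 = 2001
ΣP(t=0)Q(t=0) = 10×63 + 3×90 + 45×25 = 630 + 270 + 1125 = 2025
link = 2001/2025 = 0.988148
Link t=1→t=2:
ΣP(t=2)Q(t=1) = 15×77 + 3×76 + 48×21 = 1155 + 228 + 1008 = 2391
ΣP(t=1)Q(t=1) = 12×77 + 3×76 + 39×21 = 924 + 228 + 819 = 1971
link = 2391/1971 = 1.213090
Link t=2→t=3:
ΣP(t=3)Q(t=2) = 15×81 + 3×80 + 60×17 = 1215 + 240 + 1020 = 2475
ΣP(t=2)Q(t=2) = 15×81 + 3×80 + 48×17 = 1215 + 240 + 816 = 2271
link = 2475/2271 = 1.089828
Chained index = 100 × 0.988148 × 1.213090 × 1.089828 = 130.6391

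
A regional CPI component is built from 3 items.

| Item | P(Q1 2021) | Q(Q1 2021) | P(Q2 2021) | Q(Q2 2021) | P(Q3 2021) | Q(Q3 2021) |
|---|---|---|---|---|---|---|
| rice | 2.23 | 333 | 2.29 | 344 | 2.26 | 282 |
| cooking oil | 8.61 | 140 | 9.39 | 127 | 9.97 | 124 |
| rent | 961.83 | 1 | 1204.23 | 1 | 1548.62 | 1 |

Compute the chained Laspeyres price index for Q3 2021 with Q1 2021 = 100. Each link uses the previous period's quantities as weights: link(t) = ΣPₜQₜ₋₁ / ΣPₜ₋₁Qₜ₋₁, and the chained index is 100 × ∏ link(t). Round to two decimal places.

127.21

Link Q1 2021→Q2 2021:
ΣP(Q2 2021)Q(Q1 2021) = 2.29×333 + 9.39×140 + 1204.23×1 = 762.57 + 1314.6 + 1204.23 = 3281.4
ΣP(Q1 2021)Q(Q1 2021) = 2.23×333 + 8.61×140 + 961.83×1 = 742.59 + 1205.4 + 961.83 = 2909.82
link = 3281.4/2909.82 = 1.127699
Link Q2 2021→Q3 2021:
ΣP(Q3 2021)Q(Q2 2021) = 2.26×344 + 9.97×127 + 1548.62×1 = 777.44 + 1266.19 + 1548.62 = 3592.25
ΣP(Q2 2021)Q(Q2 2021) = 2.29×344 + 9.39×127 + 1204.23×1 = 787.76 + 1192.53 + 1204.23 = 3184.52
link = 3592.25/3184.52 = 1.128035
Chained index = 100 × 1.127699 × 1.128035 = 127.2084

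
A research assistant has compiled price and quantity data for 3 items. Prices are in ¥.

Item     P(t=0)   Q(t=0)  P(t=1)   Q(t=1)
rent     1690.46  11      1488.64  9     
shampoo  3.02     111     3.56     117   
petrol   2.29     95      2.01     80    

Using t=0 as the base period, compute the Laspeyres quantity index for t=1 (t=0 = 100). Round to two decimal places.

82.26

Laspeyres quantity index uses base-period prices as weights.
ΣP(t=0)·Q(t=1) = 1690.46×9 + 3.02×117 + 2.29×80 = 15214.14 + 353.34 + 183.2 = 15750.68
ΣP(t=0)·Q(t=0) = 1690.46×11 + 3.02×111 + 2.29×95 = 18595.06 + 335.22 + 217.55 = 19147.83
Index = 15750.68 / 19147.83 × 100 = 82.2583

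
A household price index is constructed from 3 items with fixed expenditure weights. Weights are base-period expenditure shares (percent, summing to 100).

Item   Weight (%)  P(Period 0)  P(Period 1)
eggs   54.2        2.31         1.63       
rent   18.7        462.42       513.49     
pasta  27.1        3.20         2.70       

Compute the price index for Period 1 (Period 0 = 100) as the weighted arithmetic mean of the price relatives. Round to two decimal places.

eggs: 54.2 × (1.63/2.31) = 54.2 × 0.705628 = 38.2450
rent: 18.7 × (513.49/462.42) = 18.7 × 1.110441 = 20.7652
pasta: 27.1 × (2.70/3.20) = 27.1 × 0.843750 = 22.8656
Index = Σ wᵢ·(p₁ᵢ/p₀ᵢ) = 38.2450 + 20.7652 + 22.8656 = 81.8759

81.88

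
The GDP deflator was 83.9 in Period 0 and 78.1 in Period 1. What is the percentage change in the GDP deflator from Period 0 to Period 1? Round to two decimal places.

Change = (78.1 − 83.9) / 83.9 × 100
       = -5.8 / 83.9 × 100 = -6.9130%

-6.91%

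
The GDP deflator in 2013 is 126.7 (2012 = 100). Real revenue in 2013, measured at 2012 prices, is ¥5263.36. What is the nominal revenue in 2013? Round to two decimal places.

6668.68

Nominal = Real × (Index/100) = 5263.36 × (126.7/100)
        = 5263.36 × 1.267 = 6668.6771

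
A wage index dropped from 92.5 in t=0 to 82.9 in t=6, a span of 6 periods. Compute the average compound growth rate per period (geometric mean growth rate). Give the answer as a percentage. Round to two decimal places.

Growth factor = (82.9/92.5)^(1/6) = (0.896216)^(1/6) = 0.981903
Growth rate = 0.981903 − 1 = -0.018097 = -1.8097%

-1.81%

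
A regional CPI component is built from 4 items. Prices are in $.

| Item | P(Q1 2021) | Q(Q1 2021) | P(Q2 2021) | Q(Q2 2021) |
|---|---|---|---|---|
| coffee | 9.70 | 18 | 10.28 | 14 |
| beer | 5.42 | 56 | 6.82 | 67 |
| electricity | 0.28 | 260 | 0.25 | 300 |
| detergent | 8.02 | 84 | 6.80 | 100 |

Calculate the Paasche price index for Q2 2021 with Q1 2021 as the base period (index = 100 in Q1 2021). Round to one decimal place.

97.9

Paasche price index uses current-period quantities as weights.
ΣP(Q2 2021)·Q(Q2 2021) = 10.28×14 + 6.82×67 + 0.25×300 + 6.80×100 = 143.92 + 456.94 + 75 + 680 = 1355.86
ΣP(Q1 2021)·Q(Q2 2021) = 9.70×14 + 5.42×67 + 0.28×300 + 8.02×100 = 135.8 + 363.14 + 84 + 802 = 1384.94
Index = 1355.86 / 1384.94 × 100 = 97.9003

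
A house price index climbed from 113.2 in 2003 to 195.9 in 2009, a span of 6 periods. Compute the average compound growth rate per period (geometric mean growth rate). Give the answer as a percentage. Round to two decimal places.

Growth factor = (195.9/113.2)^(1/6) = (1.730565)^(1/6) = 1.095716
Growth rate = 1.095716 − 1 = 0.095716 = 9.5716%

9.57%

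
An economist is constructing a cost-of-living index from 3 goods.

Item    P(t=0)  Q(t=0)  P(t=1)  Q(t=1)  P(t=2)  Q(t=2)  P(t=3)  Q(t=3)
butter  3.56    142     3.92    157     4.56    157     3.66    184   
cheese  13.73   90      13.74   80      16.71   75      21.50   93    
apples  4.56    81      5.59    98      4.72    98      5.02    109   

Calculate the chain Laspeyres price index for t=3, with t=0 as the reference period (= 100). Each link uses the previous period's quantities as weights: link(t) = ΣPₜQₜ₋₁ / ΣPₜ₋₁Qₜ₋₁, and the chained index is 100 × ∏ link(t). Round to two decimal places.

130.34

Link t=0→t=1:
ΣP(t=1)Q(t=0) = 3.92×142 + 13.74×90 + 5.59×81 = 556.64 + 1236.6 + 452.79 = 2246.03
ΣP(t=0)Q(t=0) = 3.56×142 + 13.73×90 + 4.56×81 = 505.52 + 1235.7 + 369.36 = 2110.58
link = 2246.03/2110.58 = 1.064177
Link t=1→t=2:
ΣP(t=2)Q(t=1) = 4.56×157 + 16.71×80 + 4.72×98 = 715.92 + 1336.8 + 462.56 = 2515.28
ΣP(t=1)Q(t=1) = 3.92×157 + 13.74×80 + 5.59×98 = 615.44 + 1099.2 + 547.82 = 2262.46
link = 2515.28/2262.46 = 1.111746
Link t=2→t=3:
ΣP(t=3)Q(t=2) = 3.66×157 + 21.50×75 + 5.02×98 = 574.62 + 1612.5 + 491.96 = 2679.08
ΣP(t=2)Q(t=2) = 4.56×157 + 16.71×75 + 4.72×98 = 715.92 + 1253.25 + 462.56 = 2431.73
link = 2679.08/2431.73 = 1.101718
Chained index = 100 × 1.064177 × 1.111746 × 1.101718 = 130.3435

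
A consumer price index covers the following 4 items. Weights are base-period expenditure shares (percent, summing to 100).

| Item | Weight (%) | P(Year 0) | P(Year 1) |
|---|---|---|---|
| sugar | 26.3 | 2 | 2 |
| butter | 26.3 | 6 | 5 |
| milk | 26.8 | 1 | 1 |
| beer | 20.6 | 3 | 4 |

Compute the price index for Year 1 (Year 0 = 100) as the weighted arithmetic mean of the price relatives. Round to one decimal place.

sugar: 26.3 × (2/2) = 26.3 × 1.000000 = 26.3000
butter: 26.3 × (5/6) = 26.3 × 0.833333 = 21.9167
milk: 26.8 × (1/1) = 26.8 × 1.000000 = 26.8000
beer: 20.6 × (4/3) = 20.6 × 1.333333 = 27.4667
Index = Σ wᵢ·(p₁ᵢ/p₀ᵢ) = 26.3000 + 21.9167 + 26.8000 + 27.4667 = 102.4833

102.5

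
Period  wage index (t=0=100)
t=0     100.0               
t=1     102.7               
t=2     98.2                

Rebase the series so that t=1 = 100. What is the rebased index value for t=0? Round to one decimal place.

97.4

Rebased(t=0) = 100.0 / 102.7 × 100 = 97.3710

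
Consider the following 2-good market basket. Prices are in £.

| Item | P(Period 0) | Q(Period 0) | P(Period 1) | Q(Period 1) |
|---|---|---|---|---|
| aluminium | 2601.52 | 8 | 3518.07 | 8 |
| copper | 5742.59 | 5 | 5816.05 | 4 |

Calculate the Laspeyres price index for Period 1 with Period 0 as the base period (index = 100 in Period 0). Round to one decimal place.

115.5

Laspeyres price index uses base-period quantities as weights.
ΣP(Period 1)·Q(Period 0) = 3518.07×8 + 5816.05×5 = 28144.56 + 29080.25 = 57224.81
ΣP(Period 0)·Q(Period 0) = 2601.52×8 + 5742.59×5 = 20812.16 + 28712.95 = 49525.11
Index = 57224.81 / 49525.11 × 100 = 115.5471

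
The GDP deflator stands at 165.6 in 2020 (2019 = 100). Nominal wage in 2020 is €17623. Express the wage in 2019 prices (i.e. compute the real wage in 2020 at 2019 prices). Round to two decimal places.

10641.91

Real = Nominal ÷ (Index/100) = 17623 ÷ (165.6/100)
     = 17623 ÷ 1.656 = 10641.9082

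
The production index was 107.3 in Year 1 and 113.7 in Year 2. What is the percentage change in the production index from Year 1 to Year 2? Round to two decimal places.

Change = (113.7 − 107.3) / 107.3 × 100
       = 6.4 / 107.3 × 100 = 5.9646%

5.96%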